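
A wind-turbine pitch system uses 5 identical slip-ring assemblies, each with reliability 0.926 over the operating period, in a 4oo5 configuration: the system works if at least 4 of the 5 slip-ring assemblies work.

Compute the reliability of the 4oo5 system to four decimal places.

0.9529

R = Σ_{i=4}^{5} C(5,i) p^i (1−p)^{5−i} with p = 0.926
C(5,4)·0.926^4·0.074^1 = 0.272048
C(5,5)·0.926^5·0.074^0 = 0.680855
Sum = 0.9529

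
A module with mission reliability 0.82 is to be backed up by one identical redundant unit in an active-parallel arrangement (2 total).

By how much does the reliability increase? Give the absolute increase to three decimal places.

R_before = 0.82
R_after = 1 − (1 − 0.82)^2 = 0.968
ΔR = 0.968 − 0.82 = 0.148

0.148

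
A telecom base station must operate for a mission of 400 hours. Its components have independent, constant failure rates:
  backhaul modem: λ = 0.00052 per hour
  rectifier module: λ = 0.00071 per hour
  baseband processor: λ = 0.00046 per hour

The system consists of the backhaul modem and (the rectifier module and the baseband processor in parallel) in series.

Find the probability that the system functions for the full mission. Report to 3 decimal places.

R(backhaul modem) = exp(−0.00052 × 400) = 0.81221
R(rectifier module) = exp(−0.00071 × 400) = 0.75277
R(baseband processor) = exp(−0.00046 × 400) = 0.83194
Parallel (rectifier module and baseband processor): 1 − (1 − 0.75277)(1 − 0.83194) = 0.95845
Series (backhaul modem and [0.95845]): 0.81221 × 0.95845 = 0.778

0.778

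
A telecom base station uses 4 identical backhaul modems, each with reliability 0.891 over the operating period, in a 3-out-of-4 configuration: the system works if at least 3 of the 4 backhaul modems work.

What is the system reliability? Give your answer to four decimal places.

R = Σ_{i=3}^{4} C(4,i) p^i (1−p)^{4−i} with p = 0.891
C(4,3)·0.891^3·0.109^1 = 0.308404
C(4,4)·0.891^4·0.109^0 = 0.630247
Sum = 0.9387

0.9387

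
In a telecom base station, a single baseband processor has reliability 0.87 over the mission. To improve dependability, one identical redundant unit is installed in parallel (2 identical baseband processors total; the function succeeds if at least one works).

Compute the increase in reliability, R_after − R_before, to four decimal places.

0.1131

R_before = 0.87
R_after = 1 − (1 − 0.87)^2 = 0.9831
ΔR = 0.9831 − 0.87 = 0.1131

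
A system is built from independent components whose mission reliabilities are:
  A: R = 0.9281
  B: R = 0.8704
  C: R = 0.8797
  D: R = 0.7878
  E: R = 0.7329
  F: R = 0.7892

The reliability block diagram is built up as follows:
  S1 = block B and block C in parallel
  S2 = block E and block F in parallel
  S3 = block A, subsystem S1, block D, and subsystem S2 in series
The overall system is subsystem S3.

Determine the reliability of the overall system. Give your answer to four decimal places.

Parallel (B and C): 1 − (1 − 0.870400)(1 − 0.879700) = 0.984409
Parallel (E and F): 1 − (1 − 0.732900)(1 − 0.789200) = 0.943695
Series (A, [0.984409], D, and [0.943695]): 0.928100 × 0.984409 × 0.787800 × 0.943695 = 0.6792

0.6792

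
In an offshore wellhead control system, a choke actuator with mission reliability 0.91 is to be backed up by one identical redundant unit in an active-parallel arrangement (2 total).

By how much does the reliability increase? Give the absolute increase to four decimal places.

0.0819

R_before = 0.91
R_after = 1 − (1 − 0.91)^2 = 0.9919
ΔR = 0.9919 − 0.91 = 0.0819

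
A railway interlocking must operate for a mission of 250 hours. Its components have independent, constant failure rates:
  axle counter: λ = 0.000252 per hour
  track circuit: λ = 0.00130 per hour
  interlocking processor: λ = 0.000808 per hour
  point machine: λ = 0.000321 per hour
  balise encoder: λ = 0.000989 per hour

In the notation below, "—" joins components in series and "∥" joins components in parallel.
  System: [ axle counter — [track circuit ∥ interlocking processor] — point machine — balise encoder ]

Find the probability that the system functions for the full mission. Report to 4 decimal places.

0.6424

R(axle counter) = exp(−0.000252 × 250) = 0.938943
R(track circuit) = exp(−0.00130 × 250) = 0.722527
R(interlocking processor) = exp(−0.000808 × 250) = 0.817095
R(point machine) = exp(−0.000321 × 250) = 0.922886
R(balise encoder) = exp(−0.000989 × 250) = 0.780945
Parallel (track circuit and interlocking processor): 1 − (1 − 0.722527)(1 − 0.817095) = 0.949249
Series (axle counter, [0.949249], point machine, and balise encoder): 0.938943 × 0.949249 × 0.922886 × 0.780945 = 0.6424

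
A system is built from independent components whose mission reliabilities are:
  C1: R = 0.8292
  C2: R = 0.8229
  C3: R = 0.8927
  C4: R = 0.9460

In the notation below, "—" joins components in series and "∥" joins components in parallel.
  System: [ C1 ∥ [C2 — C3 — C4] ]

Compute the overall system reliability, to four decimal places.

0.9479

Series (C2, C3, and C4): 0.822900 × 0.892700 × 0.946000 = 0.694934
Parallel (C1 and [0.694934]): 1 − (1 − 0.829200)(1 − 0.694934) = 0.9479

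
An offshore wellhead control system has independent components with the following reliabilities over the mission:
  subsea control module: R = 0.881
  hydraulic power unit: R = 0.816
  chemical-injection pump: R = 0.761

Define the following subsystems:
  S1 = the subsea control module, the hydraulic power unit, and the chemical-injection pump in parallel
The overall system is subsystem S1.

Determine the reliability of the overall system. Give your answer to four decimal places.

0.9948

Parallel (subsea control module, hydraulic power unit, and chemical-injection pump): 1 − (1 − 0.881000)(1 − 0.816000)(1 − 0.761000) = 0.9948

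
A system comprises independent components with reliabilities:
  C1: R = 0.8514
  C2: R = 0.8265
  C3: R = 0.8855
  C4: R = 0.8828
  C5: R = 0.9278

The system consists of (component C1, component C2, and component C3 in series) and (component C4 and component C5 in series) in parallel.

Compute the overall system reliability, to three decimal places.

Series (C1, C2, and C3): 0.85140 × 0.82650 × 0.88550 = 0.62311
Series (C4 and C5): 0.88280 × 0.92780 = 0.81906
Parallel ([0.62311] and [0.81906]): 1 − (1 − 0.62311)(1 − 0.81906) = 0.932

0.932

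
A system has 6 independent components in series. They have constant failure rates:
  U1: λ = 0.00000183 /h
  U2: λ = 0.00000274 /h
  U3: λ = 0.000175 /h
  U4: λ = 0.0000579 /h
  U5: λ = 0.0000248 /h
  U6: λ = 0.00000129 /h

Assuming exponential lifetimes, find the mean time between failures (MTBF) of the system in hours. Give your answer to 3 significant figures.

Series of exponential components: λ_sys = Σ λ_i
λ_sys = 0.00000183 + 0.00000274 + 0.000175 + 0.0000579 + 0.0000248 + 0.00000129 = 2.6356e-04 /h
MTBF = 1 / λ_sys = 3790 h

3790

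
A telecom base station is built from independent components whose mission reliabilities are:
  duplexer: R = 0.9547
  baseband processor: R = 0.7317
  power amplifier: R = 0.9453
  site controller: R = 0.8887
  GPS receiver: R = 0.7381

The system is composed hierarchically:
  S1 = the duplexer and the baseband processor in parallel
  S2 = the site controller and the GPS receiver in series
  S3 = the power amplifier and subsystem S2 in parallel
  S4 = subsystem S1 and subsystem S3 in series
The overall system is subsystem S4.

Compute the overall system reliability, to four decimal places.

Parallel (duplexer and baseband processor): 1 − (1 − 0.954700)(1 − 0.731700) = 0.987846
Series (site controller and GPS receiver): 0.888700 × 0.738100 = 0.655949
Parallel (power amplifier and [0.655949]): 1 − (1 − 0.945300)(1 − 0.655949) = 0.981180
Series ([0.987846] and [0.981180]): 0.987846 × 0.981180 = 0.9693

0.9693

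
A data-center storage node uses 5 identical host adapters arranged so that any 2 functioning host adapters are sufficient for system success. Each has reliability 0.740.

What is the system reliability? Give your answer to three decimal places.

R = Σ_{i=2}^{5} C(5,i) p^i (1−p)^{5−i} with p = 0.740
C(5,2)·0.740^2·0.260^3 = 0.09625
C(5,3)·0.740^3·0.260^2 = 0.27393
C(5,4)·0.740^4·0.260^1 = 0.38983
C(5,5)·0.740^5·0.260^0 = 0.22190
Sum = 0.982

0.982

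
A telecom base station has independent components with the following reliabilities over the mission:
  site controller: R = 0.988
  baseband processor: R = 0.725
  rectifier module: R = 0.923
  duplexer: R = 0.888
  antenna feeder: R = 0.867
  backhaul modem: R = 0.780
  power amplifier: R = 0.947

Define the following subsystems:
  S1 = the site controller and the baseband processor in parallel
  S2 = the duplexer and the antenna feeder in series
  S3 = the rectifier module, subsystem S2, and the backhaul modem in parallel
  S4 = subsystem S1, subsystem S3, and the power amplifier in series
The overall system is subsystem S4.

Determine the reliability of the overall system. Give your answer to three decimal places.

0.940

Parallel (site controller and baseband processor): 1 − (1 − 0.98800)(1 − 0.72500) = 0.99670
Series (duplexer and antenna feeder): 0.88800 × 0.86700 = 0.76990
Parallel (rectifier module, [0.76990], and backhaul modem): 1 − (1 − 0.92300)(1 − 0.76990)(1 − 0.78000) = 0.99610
Series ([0.99670], [0.99610], and power amplifier): 0.99670 × 0.99610 × 0.94700 = 0.940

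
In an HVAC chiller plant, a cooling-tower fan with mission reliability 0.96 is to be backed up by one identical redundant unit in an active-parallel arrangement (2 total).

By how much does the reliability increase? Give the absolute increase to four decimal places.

0.0384

R_before = 0.96
R_after = 1 − (1 − 0.96)^2 = 0.9984
ΔR = 0.9984 − 0.96 = 0.0384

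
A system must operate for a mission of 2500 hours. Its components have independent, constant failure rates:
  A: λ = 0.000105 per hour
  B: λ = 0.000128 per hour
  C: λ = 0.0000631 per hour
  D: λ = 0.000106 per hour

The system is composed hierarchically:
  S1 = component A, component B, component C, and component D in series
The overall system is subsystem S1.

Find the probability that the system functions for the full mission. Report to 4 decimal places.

R(A) = exp(−0.000105 × 2500) = 0.769126
R(B) = exp(−0.000128 × 2500) = 0.726149
R(C) = exp(−0.0000631 × 2500) = 0.854063
R(D) = exp(−0.000106 × 2500) = 0.767206
Series (A, B, C, and D): 0.769126 × 0.726149 × 0.854063 × 0.767206 = 0.3660

0.3660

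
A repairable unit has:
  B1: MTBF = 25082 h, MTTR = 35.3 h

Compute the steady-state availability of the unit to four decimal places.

A(B1) = MTBF/(MTBF+MTTR) = 25082/(25082+35.3) = 0.9986

0.9986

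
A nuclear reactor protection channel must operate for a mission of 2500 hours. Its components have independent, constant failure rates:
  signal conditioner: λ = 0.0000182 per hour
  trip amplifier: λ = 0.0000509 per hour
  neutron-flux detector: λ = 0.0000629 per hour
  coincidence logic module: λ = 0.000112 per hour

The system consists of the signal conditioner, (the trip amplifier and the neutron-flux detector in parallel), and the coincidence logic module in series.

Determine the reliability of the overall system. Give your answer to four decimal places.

R(signal conditioner) = exp(−0.0000182 × 2500) = 0.955520
R(trip amplifier) = exp(−0.0000509 × 2500) = 0.880514
R(neutron-flux detector) = exp(−0.0000629 × 2500) = 0.854490
R(coincidence logic module) = exp(−0.000112 × 2500) = 0.755784
Parallel (trip amplifier and neutron-flux detector): 1 − (1 − 0.880514)(1 − 0.854490) = 0.982614
Series (signal conditioner, [0.982614], and coincidence logic module): 0.955520 × 0.982614 × 0.755784 = 0.7096

0.7096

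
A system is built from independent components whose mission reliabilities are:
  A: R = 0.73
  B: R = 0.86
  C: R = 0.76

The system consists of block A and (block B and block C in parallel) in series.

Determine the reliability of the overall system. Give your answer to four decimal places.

0.7055

Parallel (B and C): 1 − (1 − 0.860000)(1 − 0.760000) = 0.966400
Series (A and [0.966400]): 0.730000 × 0.966400 = 0.7055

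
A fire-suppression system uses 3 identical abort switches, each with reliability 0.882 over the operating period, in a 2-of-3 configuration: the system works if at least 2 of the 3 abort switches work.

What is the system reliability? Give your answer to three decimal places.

0.962

R = Σ_{i=2}^{3} C(3,i) p^i (1−p)^{3−i} with p = 0.882
C(3,2)·0.882^2·0.118^1 = 0.27539
C(3,3)·0.882^3·0.118^0 = 0.68613
Sum = 0.962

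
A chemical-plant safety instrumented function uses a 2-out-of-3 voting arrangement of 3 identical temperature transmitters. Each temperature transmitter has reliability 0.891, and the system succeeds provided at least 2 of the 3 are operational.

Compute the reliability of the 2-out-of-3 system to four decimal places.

R = Σ_{i=2}^{3} C(3,i) p^i (1−p)^{3−i} with p = 0.891
C(3,2)·0.891^2·0.109^1 = 0.259599
C(3,3)·0.891^3·0.109^0 = 0.707348
Sum = 0.9669

0.9669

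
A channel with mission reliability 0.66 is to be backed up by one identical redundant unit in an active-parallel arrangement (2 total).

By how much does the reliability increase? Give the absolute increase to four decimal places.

0.2244

R_before = 0.66
R_after = 1 − (1 − 0.66)^2 = 0.8844
ΔR = 0.8844 − 0.66 = 0.2244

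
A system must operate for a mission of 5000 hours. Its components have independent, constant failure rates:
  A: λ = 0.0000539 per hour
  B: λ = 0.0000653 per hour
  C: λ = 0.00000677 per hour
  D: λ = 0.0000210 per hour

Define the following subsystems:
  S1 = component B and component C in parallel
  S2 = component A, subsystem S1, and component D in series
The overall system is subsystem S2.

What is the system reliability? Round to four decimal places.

0.6813

R(A) = exp(−0.0000539 × 5000) = 0.763761
R(B) = exp(−0.0000653 × 5000) = 0.721444
R(C) = exp(−0.00000677 × 5000) = 0.966717
R(D) = exp(−0.0000210 × 5000) = 0.900325
Parallel (B and C): 1 − (1 − 0.721444)(1 − 0.966717) = 0.990729
Series (A, [0.990729], and D): 0.763761 × 0.990729 × 0.900325 = 0.6813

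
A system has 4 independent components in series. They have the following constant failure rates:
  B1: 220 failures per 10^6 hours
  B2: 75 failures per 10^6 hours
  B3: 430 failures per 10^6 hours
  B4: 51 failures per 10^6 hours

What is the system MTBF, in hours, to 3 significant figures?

Series of exponential components: λ_sys = Σ λ_i
λ_sys = 0.00022 + 0.000075 + 0.00043 + 0.000051 = 7.7600e-04 /h
MTBF = 1 / λ_sys = 1290 h

1290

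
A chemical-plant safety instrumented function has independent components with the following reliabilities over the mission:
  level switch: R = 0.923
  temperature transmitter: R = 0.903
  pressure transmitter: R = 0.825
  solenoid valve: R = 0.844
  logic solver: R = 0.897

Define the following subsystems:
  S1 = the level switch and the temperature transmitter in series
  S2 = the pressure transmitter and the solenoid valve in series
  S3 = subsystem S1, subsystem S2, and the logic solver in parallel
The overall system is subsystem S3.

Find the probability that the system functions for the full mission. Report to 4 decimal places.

Series (level switch and temperature transmitter): 0.923000 × 0.903000 = 0.833469
Series (pressure transmitter and solenoid valve): 0.825000 × 0.844000 = 0.696300
Parallel ([0.833469], [0.696300], and logic solver): 1 − (1 − 0.833469)(1 − 0.696300)(1 − 0.897000) = 0.9948

0.9948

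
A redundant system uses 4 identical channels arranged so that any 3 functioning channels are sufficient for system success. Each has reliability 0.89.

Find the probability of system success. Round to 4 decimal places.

R = Σ_{i=3}^{4} C(4,i) p^i (1−p)^{4−i} with p = 0.89
C(4,3)·0.89^3·0.11^1 = 0.310186
C(4,4)·0.89^4·0.11^0 = 0.627422
Sum = 0.9376

0.9376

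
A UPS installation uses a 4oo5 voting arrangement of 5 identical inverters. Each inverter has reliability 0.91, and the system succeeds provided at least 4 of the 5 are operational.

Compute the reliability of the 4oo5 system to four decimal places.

R = Σ_{i=4}^{5} C(5,i) p^i (1−p)^{5−i} with p = 0.91
C(5,4)·0.91^4·0.09^1 = 0.308587
C(5,5)·0.91^5·0.09^0 = 0.624032
Sum = 0.9326

0.9326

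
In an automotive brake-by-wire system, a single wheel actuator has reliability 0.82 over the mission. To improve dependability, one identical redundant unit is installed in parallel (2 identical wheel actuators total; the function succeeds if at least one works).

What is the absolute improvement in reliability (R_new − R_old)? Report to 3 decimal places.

0.148

R_before = 0.82
R_after = 1 − (1 − 0.82)^2 = 0.968
ΔR = 0.968 − 0.82 = 0.148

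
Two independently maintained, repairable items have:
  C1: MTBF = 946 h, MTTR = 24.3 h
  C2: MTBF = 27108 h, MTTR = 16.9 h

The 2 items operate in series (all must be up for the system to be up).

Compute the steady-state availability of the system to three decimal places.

A(C1) = MTBF/(MTBF+MTTR) = 946/(946+24.3) = 0.974956
A(C2) = MTBF/(MTBF+MTTR) = 27108/(27108+16.9) = 0.999377
Series availability: 0.974956 × 0.999377 = 0.974

0.974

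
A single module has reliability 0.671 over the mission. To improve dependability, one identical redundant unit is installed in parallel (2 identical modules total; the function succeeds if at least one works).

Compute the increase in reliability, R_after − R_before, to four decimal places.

R_before = 0.671
R_after = 1 − (1 − 0.671)^2 = 0.8918
ΔR = 0.8918 − 0.671 = 0.2208

0.2208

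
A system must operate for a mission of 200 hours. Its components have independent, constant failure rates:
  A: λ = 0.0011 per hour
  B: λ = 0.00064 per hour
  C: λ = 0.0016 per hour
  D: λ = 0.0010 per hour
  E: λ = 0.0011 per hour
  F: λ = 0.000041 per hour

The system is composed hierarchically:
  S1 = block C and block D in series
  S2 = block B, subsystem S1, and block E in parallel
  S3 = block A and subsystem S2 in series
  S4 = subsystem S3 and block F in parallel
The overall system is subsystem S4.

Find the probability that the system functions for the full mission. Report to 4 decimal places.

R(A) = exp(−0.0011 × 200) = 0.802519
R(B) = exp(−0.00064 × 200) = 0.879853
R(C) = exp(−0.0016 × 200) = 0.726149
R(D) = exp(−0.0010 × 200) = 0.818731
R(E) = exp(−0.0011 × 200) = 0.802519
R(F) = exp(−0.000041 × 200) = 0.991834
Series (C and D): 0.726149 × 0.818731 = 0.594521
Parallel (B, [0.594521], and E): 1 − (1 − 0.879853)(1 − 0.594521)(1 − 0.802519) = 0.990379
Series (A and [0.990379]): 0.802519 × 0.990379 = 0.794798
Parallel ([0.794798] and F): 1 − (1 − 0.794798)(1 − 0.991834) = 0.9983

0.9983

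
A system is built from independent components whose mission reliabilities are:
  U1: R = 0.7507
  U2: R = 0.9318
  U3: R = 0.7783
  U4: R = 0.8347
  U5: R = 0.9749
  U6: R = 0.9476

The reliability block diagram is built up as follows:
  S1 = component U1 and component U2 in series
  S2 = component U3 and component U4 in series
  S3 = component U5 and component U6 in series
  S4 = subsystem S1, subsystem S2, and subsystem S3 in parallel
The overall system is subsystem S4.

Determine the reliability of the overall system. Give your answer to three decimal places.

Series (U1 and U2): 0.75070 × 0.93180 = 0.69950
Series (U3 and U4): 0.77830 × 0.83470 = 0.64965
Series (U5 and U6): 0.97490 × 0.94760 = 0.92382
Parallel ([0.69950], [0.64965], and [0.92382]): 1 − (1 − 0.69950)(1 − 0.64965)(1 − 0.92382) = 0.992

0.992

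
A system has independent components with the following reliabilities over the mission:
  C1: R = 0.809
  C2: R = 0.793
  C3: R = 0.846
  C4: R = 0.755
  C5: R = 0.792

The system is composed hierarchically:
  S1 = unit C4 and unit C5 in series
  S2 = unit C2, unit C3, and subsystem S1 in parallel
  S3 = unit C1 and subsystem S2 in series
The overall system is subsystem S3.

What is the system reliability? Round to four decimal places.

0.7986

Series (C4 and C5): 0.755000 × 0.792000 = 0.597960
Parallel (C2, C3, and [0.597960]): 1 − (1 − 0.793000)(1 − 0.846000)(1 − 0.597960) = 0.987184
Series (C1 and [0.987184]): 0.809000 × 0.987184 = 0.7986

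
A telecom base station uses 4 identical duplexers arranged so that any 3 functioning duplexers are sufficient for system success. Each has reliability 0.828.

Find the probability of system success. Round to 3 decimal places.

0.861

R = Σ_{i=3}^{4} C(4,i) p^i (1−p)^{4−i} with p = 0.828
C(4,3)·0.828^3·0.172^1 = 0.39055
C(4,4)·0.828^4·0.172^0 = 0.47003
Sum = 0.861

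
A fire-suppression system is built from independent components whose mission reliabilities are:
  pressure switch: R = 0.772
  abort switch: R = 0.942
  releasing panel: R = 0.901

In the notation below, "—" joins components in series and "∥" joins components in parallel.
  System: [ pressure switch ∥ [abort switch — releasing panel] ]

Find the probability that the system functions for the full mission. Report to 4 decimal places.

0.9655

Series (abort switch and releasing panel): 0.942000 × 0.901000 = 0.848742
Parallel (pressure switch and [0.848742]): 1 − (1 − 0.772000)(1 − 0.848742) = 0.9655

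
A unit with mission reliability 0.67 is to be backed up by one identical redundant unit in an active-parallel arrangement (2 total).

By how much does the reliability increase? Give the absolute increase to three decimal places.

0.221

R_before = 0.67
R_after = 1 − (1 − 0.67)^2 = 0.891
ΔR = 0.891 − 0.67 = 0.221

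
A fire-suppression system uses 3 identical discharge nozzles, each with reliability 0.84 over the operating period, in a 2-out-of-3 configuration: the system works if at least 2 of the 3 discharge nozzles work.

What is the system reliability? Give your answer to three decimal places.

0.931

R = Σ_{i=2}^{3} C(3,i) p^i (1−p)^{3−i} with p = 0.84
C(3,2)·0.84^2·0.16^1 = 0.33869
C(3,3)·0.84^3·0.16^0 = 0.59270
Sum = 0.931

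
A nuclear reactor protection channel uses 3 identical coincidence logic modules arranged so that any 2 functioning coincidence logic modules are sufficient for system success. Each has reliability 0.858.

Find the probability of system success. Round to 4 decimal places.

R = Σ_{i=2}^{3} C(3,i) p^i (1−p)^{3−i} with p = 0.858
C(3,2)·0.858^2·0.142^1 = 0.313606
C(3,3)·0.858^3·0.142^0 = 0.631629
Sum = 0.9452

0.9452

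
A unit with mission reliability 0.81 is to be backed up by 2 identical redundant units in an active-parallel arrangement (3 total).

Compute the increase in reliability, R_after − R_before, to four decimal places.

0.1831

R_before = 0.81
R_after = 1 − (1 − 0.81)^3 = 0.9931
ΔR = 0.9931 − 0.81 = 0.1831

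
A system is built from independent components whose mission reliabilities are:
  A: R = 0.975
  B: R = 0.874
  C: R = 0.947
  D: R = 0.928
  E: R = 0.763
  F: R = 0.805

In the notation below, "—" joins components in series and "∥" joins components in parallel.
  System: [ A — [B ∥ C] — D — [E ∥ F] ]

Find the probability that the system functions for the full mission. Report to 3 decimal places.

0.857

Parallel (B and C): 1 − (1 − 0.87400)(1 − 0.94700) = 0.99332
Parallel (E and F): 1 − (1 − 0.76300)(1 − 0.80500) = 0.95379
Series (A, [0.99332], D, and [0.95379]): 0.97500 × 0.99332 × 0.92800 × 0.95379 = 0.857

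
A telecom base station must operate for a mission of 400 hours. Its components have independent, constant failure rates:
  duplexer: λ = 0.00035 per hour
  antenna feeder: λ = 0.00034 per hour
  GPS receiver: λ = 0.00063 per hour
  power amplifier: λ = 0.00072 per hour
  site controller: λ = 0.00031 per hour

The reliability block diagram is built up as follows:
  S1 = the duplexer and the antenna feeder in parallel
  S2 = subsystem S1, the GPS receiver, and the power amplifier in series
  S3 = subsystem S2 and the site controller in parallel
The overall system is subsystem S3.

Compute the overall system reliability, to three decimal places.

0.950

R(duplexer) = exp(−0.00035 × 400) = 0.86936
R(antenna feeder) = exp(−0.00034 × 400) = 0.87284
R(GPS receiver) = exp(−0.00063 × 400) = 0.77724
R(power amplifier) = exp(−0.00072 × 400) = 0.74976
R(site controller) = exp(−0.00031 × 400) = 0.88338
Parallel (duplexer and antenna feeder): 1 − (1 − 0.86936)(1 − 0.87284) = 0.98339
Series ([0.98339], GPS receiver, and power amplifier): 0.98339 × 0.77724 × 0.74976 = 0.57306
Parallel ([0.57306] and site controller): 1 − (1 − 0.57306)(1 − 0.88338) = 0.950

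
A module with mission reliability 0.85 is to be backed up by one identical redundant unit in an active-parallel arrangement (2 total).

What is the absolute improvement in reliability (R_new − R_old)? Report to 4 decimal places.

R_before = 0.85
R_after = 1 − (1 − 0.85)^2 = 0.9775
ΔR = 0.9775 − 0.85 = 0.1275

0.1275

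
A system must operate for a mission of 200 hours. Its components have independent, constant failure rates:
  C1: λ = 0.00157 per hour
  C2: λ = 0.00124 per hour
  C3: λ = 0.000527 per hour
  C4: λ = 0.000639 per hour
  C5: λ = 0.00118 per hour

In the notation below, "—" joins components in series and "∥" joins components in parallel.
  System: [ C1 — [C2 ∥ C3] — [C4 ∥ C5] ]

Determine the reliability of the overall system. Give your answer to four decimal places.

0.6964

R(C1) = exp(−0.00157 × 200) = 0.730519
R(C2) = exp(−0.00124 × 200) = 0.780360
R(C3) = exp(−0.000527 × 200) = 0.899964
R(C4) = exp(−0.000639 × 200) = 0.880029
R(C5) = exp(−0.00118 × 200) = 0.789781
Parallel (C2 and C3): 1 − (1 − 0.780360)(1 − 0.899964) = 0.978028
Parallel (C4 and C5): 1 − (1 − 0.880029)(1 − 0.789781) = 0.974780
Series (C1, [0.978028], and [0.974780]): 0.730519 × 0.978028 × 0.974780 = 0.6964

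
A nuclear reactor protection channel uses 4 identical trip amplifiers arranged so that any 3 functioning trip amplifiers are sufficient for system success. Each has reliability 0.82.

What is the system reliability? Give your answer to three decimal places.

R = Σ_{i=3}^{4} C(4,i) p^i (1−p)^{4−i} with p = 0.82
C(4,3)·0.82^3·0.18^1 = 0.39698
C(4,4)·0.82^4·0.18^0 = 0.45212
Sum = 0.849

0.849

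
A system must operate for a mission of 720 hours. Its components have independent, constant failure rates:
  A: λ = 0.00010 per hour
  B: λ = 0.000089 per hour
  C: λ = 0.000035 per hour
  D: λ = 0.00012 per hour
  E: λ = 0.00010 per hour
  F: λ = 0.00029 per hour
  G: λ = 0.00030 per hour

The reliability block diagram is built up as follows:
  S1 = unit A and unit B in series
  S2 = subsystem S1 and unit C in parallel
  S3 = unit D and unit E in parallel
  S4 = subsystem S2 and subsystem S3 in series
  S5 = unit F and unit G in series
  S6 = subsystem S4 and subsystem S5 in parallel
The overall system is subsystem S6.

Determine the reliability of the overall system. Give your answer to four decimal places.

R(A) = exp(−0.00010 × 720) = 0.930531
R(B) = exp(−0.000089 × 720) = 0.937930
R(C) = exp(−0.000035 × 720) = 0.975115
R(D) = exp(−0.00012 × 720) = 0.917227
R(E) = exp(−0.00010 × 720) = 0.930531
R(F) = exp(−0.00029 × 720) = 0.811558
R(G) = exp(−0.00030 × 720) = 0.805735
Series (A and B): 0.930531 × 0.937930 = 0.872773
Parallel ([0.872773] and C): 1 − (1 − 0.872773)(1 − 0.975115) = 0.996834
Parallel (D and E): 1 − (1 − 0.917227)(1 − 0.930531) = 0.994250
Series ([0.996834] and [0.994250]): 0.996834 × 0.994250 = 0.991102
Series (F and G): 0.811558 × 0.805735 = 0.653901
Parallel ([0.991102] and [0.653901]): 1 − (1 − 0.991102)(1 − 0.653901) = 0.9969

0.9969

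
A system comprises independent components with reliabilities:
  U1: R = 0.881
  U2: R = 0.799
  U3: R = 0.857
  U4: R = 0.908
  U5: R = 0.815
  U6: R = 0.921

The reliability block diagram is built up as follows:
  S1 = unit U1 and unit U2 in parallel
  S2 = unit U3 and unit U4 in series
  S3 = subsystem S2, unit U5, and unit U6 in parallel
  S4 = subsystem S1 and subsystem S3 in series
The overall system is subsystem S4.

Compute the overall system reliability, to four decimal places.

0.9729

Parallel (U1 and U2): 1 − (1 − 0.881000)(1 − 0.799000) = 0.976081
Series (U3 and U4): 0.857000 × 0.908000 = 0.778156
Parallel ([0.778156], U5, and U6): 1 − (1 − 0.778156)(1 − 0.815000)(1 − 0.921000) = 0.996758
Series ([0.976081] and [0.996758]): 0.976081 × 0.996758 = 0.9729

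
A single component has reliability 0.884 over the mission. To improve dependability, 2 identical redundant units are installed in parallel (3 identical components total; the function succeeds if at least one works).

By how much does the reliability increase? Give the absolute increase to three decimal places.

R_before = 0.884
R_after = 1 − (1 − 0.884)^3 = 0.998
ΔR = 0.998 − 0.884 = 0.114

0.114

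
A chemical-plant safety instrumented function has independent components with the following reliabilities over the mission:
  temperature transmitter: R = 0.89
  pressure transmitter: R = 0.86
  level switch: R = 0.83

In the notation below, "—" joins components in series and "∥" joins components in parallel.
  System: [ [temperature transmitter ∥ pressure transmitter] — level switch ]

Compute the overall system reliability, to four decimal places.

Parallel (temperature transmitter and pressure transmitter): 1 − (1 − 0.890000)(1 − 0.860000) = 0.984600
Series ([0.984600] and level switch): 0.984600 × 0.830000 = 0.8172

0.8172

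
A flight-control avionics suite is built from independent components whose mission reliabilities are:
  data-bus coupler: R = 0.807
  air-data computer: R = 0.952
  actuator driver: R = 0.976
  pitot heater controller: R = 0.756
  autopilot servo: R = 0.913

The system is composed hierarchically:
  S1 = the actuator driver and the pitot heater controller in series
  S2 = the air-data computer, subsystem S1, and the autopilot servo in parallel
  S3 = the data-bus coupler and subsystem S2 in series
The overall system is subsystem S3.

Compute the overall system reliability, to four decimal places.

Series (actuator driver and pitot heater controller): 0.976000 × 0.756000 = 0.737856
Parallel (air-data computer, [0.737856], and autopilot servo): 1 − (1 − 0.952000)(1 − 0.737856)(1 − 0.913000) = 0.998905
Series (data-bus coupler and [0.998905]): 0.807000 × 0.998905 = 0.8061

0.8061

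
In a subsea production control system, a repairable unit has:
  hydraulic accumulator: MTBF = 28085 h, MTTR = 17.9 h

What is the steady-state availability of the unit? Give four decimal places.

A(hydraulic accumulator) = MTBF/(MTBF+MTTR) = 28085/(28085+17.9) = 0.9994

0.9994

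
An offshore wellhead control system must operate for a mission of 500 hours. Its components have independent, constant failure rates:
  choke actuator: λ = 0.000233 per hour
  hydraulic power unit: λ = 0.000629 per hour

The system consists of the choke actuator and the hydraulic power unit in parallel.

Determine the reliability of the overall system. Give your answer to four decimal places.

R(choke actuator) = exp(−0.000233 × 500) = 0.890030
R(hydraulic power unit) = exp(−0.000629 × 500) = 0.730154
Parallel (choke actuator and hydraulic power unit): 1 − (1 − 0.890030)(1 − 0.730154) = 0.9703

0.9703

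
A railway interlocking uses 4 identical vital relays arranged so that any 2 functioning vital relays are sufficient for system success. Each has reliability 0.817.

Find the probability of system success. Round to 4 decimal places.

0.9789

R = Σ_{i=2}^{4} C(4,i) p^i (1−p)^{4−i} with p = 0.817
C(4,2)·0.817^2·0.183^2 = 0.134121
C(4,3)·0.817^3·0.183^1 = 0.399188
C(4,4)·0.817^4·0.183^0 = 0.445542
Sum = 0.9789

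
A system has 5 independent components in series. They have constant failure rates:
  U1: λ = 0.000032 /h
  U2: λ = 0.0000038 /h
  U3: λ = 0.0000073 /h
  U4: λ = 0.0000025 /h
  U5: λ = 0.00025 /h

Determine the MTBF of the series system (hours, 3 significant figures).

3380

Series of exponential components: λ_sys = Σ λ_i
λ_sys = 0.000032 + 0.0000038 + 0.0000073 + 0.0000025 + 0.00025 = 2.9560e-04 /h
MTBF = 1 / λ_sys = 3380 h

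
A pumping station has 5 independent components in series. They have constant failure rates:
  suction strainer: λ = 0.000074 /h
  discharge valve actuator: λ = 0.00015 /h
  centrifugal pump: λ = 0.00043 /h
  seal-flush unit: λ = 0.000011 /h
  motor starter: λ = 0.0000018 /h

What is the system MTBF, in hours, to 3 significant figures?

1500

Series of exponential components: λ_sys = Σ λ_i
λ_sys = 0.000074 + 0.00015 + 0.00043 + 0.000011 + 0.0000018 = 6.6680e-04 /h
MTBF = 1 / λ_sys = 1500 h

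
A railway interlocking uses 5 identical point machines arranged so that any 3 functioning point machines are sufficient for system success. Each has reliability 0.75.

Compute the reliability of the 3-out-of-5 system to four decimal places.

R = Σ_{i=3}^{5} C(5,i) p^i (1−p)^{5−i} with p = 0.75
C(5,3)·0.75^3·0.25^2 = 0.263672
C(5,4)·0.75^4·0.25^1 = 0.395508
C(5,5)·0.75^5·0.25^0 = 0.237305
Sum = 0.8965

0.8965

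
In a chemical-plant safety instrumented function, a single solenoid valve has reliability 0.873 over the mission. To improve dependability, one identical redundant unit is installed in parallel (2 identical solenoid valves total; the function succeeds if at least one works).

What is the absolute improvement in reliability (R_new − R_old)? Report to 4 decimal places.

R_before = 0.873
R_after = 1 − (1 − 0.873)^2 = 0.9839
ΔR = 0.9839 − 0.873 = 0.1109

0.1109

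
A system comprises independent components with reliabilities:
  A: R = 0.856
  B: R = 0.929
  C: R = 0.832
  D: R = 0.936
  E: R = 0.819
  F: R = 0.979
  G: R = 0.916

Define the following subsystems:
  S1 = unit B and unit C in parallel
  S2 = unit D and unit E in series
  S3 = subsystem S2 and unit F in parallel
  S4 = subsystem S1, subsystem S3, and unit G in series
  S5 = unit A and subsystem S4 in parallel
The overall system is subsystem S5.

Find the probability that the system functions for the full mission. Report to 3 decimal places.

Parallel (B and C): 1 − (1 − 0.92900)(1 − 0.83200) = 0.98807
Series (D and E): 0.93600 × 0.81900 = 0.76658
Parallel ([0.76658] and F): 1 − (1 − 0.76658)(1 − 0.97900) = 0.99510
Series ([0.98807], [0.99510], and G): 0.98807 × 0.99510 × 0.91600 = 0.90064
Parallel (A and [0.90064]): 1 − (1 − 0.85600)(1 − 0.90064) = 0.986

0.986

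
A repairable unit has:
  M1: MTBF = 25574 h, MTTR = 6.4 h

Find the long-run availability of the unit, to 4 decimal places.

0.9997

A(M1) = MTBF/(MTBF+MTTR) = 25574/(25574+6.4) = 0.9997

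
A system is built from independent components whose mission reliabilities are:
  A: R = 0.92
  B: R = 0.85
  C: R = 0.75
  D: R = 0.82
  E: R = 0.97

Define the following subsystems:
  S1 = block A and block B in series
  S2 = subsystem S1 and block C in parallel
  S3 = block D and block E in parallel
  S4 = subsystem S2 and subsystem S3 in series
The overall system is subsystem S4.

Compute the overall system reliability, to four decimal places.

Series (A and B): 0.920000 × 0.850000 = 0.782000
Parallel ([0.782000] and C): 1 − (1 − 0.782000)(1 − 0.750000) = 0.945500
Parallel (D and E): 1 − (1 − 0.820000)(1 − 0.970000) = 0.994600
Series ([0.945500] and [0.994600]): 0.945500 × 0.994600 = 0.9404

0.9404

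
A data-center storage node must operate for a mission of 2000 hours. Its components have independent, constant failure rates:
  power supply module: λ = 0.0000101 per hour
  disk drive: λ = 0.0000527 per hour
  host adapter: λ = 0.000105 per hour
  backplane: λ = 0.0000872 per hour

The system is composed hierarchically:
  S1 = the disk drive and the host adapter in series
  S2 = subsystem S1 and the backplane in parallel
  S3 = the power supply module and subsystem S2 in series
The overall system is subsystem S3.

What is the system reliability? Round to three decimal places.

0.938

R(power supply module) = exp(−0.0000101 × 2000) = 0.98000
R(disk drive) = exp(−0.0000527 × 2000) = 0.89996
R(host adapter) = exp(−0.000105 × 2000) = 0.81058
R(backplane) = exp(−0.0000872 × 2000) = 0.83996
Series (disk drive and host adapter): 0.89996 × 0.81058 = 0.72949
Parallel ([0.72949] and backplane): 1 − (1 − 0.72949)(1 − 0.83996) = 0.95671
Series (power supply module and [0.95671]): 0.98000 × 0.95671 = 0.938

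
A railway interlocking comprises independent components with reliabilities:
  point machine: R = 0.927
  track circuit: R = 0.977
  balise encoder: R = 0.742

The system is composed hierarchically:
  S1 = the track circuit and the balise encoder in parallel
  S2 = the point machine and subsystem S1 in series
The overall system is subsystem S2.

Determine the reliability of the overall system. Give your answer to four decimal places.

0.9215

Parallel (track circuit and balise encoder): 1 − (1 − 0.977000)(1 − 0.742000) = 0.994066
Series (point machine and [0.994066]): 0.927000 × 0.994066 = 0.9215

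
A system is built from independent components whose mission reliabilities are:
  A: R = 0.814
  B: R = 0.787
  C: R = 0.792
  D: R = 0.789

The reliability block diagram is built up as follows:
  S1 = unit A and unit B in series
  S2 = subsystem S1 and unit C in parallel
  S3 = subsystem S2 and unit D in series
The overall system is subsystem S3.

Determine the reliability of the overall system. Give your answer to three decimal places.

0.730

Series (A and B): 0.81400 × 0.78700 = 0.64062
Parallel ([0.64062] and C): 1 − (1 − 0.64062)(1 − 0.79200) = 0.92525
Series ([0.92525] and D): 0.92525 × 0.78900 = 0.730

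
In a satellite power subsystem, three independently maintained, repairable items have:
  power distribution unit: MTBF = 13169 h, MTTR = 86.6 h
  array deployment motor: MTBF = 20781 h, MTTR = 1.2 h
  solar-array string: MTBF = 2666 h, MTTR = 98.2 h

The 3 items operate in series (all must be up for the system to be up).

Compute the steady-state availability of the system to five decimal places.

0.95812

A(power distribution unit) = MTBF/(MTBF+MTTR) = 13169/(13169+86.6) = 0.993467
A(array deployment motor) = MTBF/(MTBF+MTTR) = 20781/(20781+1.2) = 0.999942
A(solar-array string) = MTBF/(MTBF+MTTR) = 2666/(2666+98.2) = 0.964474
Series availability: 0.993467 × 0.999942 × 0.964474 = 0.95812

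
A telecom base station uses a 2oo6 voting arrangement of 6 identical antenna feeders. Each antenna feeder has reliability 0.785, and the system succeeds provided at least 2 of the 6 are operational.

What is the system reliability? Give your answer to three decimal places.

R = Σ_{i=2}^{6} C(6,i) p^i (1−p)^{6−i} with p = 0.785
C(6,2)·0.785^2·0.215^4 = 0.01975
C(6,3)·0.785^3·0.215^3 = 0.09615
C(6,4)·0.785^4·0.215^2 = 0.26330
C(6,5)·0.785^5·0.215^1 = 0.38454
C(6,6)·0.785^6·0.215^0 = 0.23400
Sum = 0.998

0.998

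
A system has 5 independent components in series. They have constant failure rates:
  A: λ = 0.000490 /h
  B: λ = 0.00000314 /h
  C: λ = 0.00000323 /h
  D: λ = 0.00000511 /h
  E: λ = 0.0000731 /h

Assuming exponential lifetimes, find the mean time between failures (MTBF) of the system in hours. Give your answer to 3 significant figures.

Series of exponential components: λ_sys = Σ λ_i
λ_sys = 0.000490 + 0.00000314 + 0.00000323 + 0.00000511 + 0.0000731 = 5.7458e-04 /h
MTBF = 1 / λ_sys = 1740 h

1740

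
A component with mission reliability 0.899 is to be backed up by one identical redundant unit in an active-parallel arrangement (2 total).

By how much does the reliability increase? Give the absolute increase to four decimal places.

0.0908

R_before = 0.899
R_after = 1 − (1 − 0.899)^2 = 0.9898
ΔR = 0.9898 − 0.899 = 0.0908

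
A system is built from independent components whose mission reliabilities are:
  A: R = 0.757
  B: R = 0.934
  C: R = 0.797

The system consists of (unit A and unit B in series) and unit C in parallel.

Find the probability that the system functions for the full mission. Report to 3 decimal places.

Series (A and B): 0.75700 × 0.93400 = 0.70704
Parallel ([0.70704] and C): 1 − (1 − 0.70704)(1 − 0.79700) = 0.941

0.941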